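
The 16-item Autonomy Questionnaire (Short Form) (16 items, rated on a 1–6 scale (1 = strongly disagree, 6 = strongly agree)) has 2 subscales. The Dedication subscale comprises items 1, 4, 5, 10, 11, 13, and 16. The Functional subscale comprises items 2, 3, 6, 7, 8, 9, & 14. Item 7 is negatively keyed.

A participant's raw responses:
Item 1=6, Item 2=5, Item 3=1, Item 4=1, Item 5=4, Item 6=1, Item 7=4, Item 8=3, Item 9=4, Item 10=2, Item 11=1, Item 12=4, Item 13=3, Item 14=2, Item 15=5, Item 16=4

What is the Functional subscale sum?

19

Functional items: 2, 3, 6, 7, 8, 9, 14.
Of these, item 7 is negatively keyed; reverse-coded value = 7 − response.
  item 2: 5
  item 3: 1
  item 6: 1
  item 7: 7 − 4 = 3
  item 8: 3
  item 9: 4
  item 14: 2
Sum = 5 + 1 + 1 + 3 + 3 + 4 + 2 = 19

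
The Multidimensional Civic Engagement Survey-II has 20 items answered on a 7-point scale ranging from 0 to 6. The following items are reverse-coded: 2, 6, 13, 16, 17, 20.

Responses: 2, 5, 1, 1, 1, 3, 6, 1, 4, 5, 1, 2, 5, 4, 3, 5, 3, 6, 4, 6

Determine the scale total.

50

Reverse-coded items use 6 − raw:
  item 2: 6 − 5 = 1
  item 6: 6 − 3 = 3
  item 13: 6 − 5 = 1
  item 16: 6 − 5 = 1
  item 17: 6 − 3 = 3
  item 20: 6 − 6 = 0
Scored items: 2, 1, 1, 1, 1, 3, 6, 1, 4, 5, 1, 2, 1, 4, 3, 1, 3, 6, 4, 0
Total = 2 + 1 + 1 + 1 + 1 + 3 + 6 + 1 + 4 + 5 + 1 + 2 + 1 + 4 + 3 + 1 + 3 + 6 + 4 + 0 = 50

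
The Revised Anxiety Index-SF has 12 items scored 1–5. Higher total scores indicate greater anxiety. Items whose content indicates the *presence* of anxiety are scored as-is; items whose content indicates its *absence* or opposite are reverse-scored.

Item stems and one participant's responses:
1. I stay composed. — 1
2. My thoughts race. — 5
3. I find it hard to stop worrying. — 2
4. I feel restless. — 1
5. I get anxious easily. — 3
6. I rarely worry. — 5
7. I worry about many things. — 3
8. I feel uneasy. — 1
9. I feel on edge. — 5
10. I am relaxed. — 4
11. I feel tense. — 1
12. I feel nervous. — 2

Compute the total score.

31

Items 1, 6, 10 describe the absence/opposite of anxiety → reverse-score.
on a 1–5 scale, reversed = 6 − raw.
  item 1: 6 − 1 = 5
  item 2: 5
  item 3: 2
  item 4: 1
  item 5: 3
  item 6: 6 − 5 = 1
  item 7: 3
  item 8: 1
  item 9: 5
  item 10: 6 − 4 = 2
  item 11: 1
  item 12: 2
Total = 5 + 5 + 2 + 1 + 3 + 1 + 3 + 1 + 5 + 2 + 1 + 2 = 31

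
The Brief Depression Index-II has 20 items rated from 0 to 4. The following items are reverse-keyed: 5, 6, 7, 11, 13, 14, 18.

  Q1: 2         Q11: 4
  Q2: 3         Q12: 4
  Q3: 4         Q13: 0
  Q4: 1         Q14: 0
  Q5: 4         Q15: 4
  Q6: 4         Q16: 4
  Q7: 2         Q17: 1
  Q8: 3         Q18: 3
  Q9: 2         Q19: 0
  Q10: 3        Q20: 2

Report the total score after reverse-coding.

44

Raw sum = 50. Reverse-keyed items: 5, 6, 7, 11, 13, 14, 18; their raw sum = 17.
Each reversal replaces raw with 4 − raw, changing the total by 4 − 2·raw per item.
Total = 50 + 7·4 − 2·17 = 50 + 28 − 34 = 44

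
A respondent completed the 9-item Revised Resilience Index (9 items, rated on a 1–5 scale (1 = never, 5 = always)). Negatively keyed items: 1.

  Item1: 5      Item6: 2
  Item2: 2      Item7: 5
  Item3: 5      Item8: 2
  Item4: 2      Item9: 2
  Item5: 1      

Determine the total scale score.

22

Negatively keyed items use 6 − raw:
  item 1: 6 − 5 = 1
After reverse-coding: 1, 2, 5, 2, 1, 2, 5, 2, 2
Total = 1 + 2 + 5 + 2 + 1 + 2 + 5 + 2 + 2 = 22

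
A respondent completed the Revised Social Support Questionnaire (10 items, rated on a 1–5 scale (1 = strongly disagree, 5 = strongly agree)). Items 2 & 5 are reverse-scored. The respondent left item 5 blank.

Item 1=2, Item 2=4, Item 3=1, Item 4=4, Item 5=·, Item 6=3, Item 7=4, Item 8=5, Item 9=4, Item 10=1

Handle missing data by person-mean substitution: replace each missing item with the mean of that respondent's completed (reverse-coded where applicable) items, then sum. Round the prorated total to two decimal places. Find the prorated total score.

Reverse-coded (reversed = (1+5) − raw = 6 − raw):
  item 2: 6 − 4 = 2
Completed scored items (9 of 10): 2, 2, 1, 4, 3, 4, 5, 4, 1; sum = 26.
Person mean = 26 / 9 ≈ 2.8889
Prorated total = (26 / 9) × 10 = 28.89 (to 2 dp)

28.89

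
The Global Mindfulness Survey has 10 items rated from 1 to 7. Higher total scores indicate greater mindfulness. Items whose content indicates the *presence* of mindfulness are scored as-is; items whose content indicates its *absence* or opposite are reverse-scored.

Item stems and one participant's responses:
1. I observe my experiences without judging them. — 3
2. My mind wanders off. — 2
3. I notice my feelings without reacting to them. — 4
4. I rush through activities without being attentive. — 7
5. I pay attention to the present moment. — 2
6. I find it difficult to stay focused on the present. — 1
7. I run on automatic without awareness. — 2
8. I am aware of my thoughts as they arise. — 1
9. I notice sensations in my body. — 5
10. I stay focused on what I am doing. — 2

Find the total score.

Items 2, 4, 6, 7 describe the absence/opposite of mindfulness → reverse-score.
reverse-coded value = 8 − response.
  item 1: 3
  item 2: 8 − 2 = 6
  item 3: 4
  item 4: 8 − 7 = 1
  item 5: 2
  item 6: 8 − 1 = 7
  item 7: 8 − 2 = 6
  item 8: 1
  item 9: 5
  item 10: 2
Total = 3 + 6 + 4 + 1 + 2 + 7 + 6 + 1 + 5 + 2 = 37

37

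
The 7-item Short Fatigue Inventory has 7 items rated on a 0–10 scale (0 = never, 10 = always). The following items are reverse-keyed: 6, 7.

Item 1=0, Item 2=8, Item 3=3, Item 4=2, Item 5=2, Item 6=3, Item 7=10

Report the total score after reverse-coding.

Raw sum = 28. Reverse-keyed items: 6, 7; their raw sum = 13.
Each reversal replaces raw with 10 − raw, changing the total by 10 − 2·raw per item.
Total = 28 + 2·10 − 2·13 = 28 + 20 − 26 = 22

22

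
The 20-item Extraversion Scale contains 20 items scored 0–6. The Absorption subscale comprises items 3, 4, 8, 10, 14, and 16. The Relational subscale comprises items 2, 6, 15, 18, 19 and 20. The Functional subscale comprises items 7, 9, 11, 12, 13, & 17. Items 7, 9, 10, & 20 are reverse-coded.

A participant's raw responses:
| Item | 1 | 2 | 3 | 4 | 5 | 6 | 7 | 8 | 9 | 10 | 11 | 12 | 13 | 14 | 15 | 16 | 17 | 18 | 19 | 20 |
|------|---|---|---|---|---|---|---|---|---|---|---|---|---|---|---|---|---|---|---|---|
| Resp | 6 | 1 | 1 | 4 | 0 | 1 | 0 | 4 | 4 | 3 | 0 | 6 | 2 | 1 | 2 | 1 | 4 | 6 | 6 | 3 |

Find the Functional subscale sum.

20

Functional items: 7, 9, 11, 12, 13, 17.
Of these, items 7 & 9 are reverse-coded; on a 0–6 scale, reversed = 6 − raw.
  item 7: 6 − 0 = 6
  item 9: 6 − 4 = 2
  item 11: 0
  item 12: 6
  item 13: 2
  item 17: 4
Sum = 6 + 2 + 0 + 6 + 2 + 4 = 20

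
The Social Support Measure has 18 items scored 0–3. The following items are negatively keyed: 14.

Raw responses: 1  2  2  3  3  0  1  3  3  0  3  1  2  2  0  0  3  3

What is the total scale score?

Negatively keyed items use 3 − raw:
  item 14: 3 − 2 = 1
Scored items: 1, 2, 2, 3, 3, 0, 1, 3, 3, 0, 3, 1, 2, 1, 0, 0, 3, 3
Total = 1 + 2 + 2 + 3 + 3 + 0 + 1 + 3 + 3 + 0 + 3 + 1 + 2 + 1 + 0 + 0 + 3 + 3 = 31

31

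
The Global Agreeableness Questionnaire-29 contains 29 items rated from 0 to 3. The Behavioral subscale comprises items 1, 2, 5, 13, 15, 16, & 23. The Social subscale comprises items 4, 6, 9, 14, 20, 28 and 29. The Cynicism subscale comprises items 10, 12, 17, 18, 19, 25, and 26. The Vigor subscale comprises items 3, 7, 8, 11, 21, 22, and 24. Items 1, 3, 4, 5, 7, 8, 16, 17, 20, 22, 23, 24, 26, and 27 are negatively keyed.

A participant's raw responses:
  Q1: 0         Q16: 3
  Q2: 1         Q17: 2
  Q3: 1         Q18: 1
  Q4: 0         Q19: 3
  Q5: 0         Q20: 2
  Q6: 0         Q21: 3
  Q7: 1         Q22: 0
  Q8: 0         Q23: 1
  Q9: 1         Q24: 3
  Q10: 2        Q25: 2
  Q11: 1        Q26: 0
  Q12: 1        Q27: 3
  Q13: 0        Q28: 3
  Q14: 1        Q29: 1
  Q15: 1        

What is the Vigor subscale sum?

Vigor items: 3, 7, 8, 11, 21, 22, 24.
Of these, items 3, 7, 8, 22, & 24 are negatively keyed; reversed = (0+3) − raw = 3 − raw.
  item 3: 3 − 1 = 2
  item 7: 3 − 1 = 2
  item 8: 3 − 0 = 3
  item 11: 1
  item 21: 3
  item 22: 3 − 0 = 3
  item 24: 3 − 3 = 0
Sum = 2 + 2 + 3 + 1 + 3 + 3 + 0 = 14

14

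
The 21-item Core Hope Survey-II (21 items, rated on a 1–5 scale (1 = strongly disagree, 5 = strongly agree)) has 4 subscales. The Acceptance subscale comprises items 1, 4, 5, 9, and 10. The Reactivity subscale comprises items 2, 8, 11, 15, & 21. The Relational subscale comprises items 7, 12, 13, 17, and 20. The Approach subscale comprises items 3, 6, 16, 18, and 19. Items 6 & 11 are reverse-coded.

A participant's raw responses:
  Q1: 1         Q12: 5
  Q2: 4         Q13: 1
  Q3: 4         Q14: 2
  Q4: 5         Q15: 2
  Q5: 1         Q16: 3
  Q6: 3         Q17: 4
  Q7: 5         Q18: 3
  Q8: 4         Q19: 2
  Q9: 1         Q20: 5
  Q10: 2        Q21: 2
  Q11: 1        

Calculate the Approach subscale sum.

15

Approach items: 3, 6, 16, 18, 19.
Of these, item 6 is reverse-coded; on a 1–5 scale, reversed = 6 − raw.
  item 3: 4
  item 6: 6 − 3 = 3
  item 16: 3
  item 18: 3
  item 19: 2
Sum = 4 + 3 + 3 + 3 + 2 = 15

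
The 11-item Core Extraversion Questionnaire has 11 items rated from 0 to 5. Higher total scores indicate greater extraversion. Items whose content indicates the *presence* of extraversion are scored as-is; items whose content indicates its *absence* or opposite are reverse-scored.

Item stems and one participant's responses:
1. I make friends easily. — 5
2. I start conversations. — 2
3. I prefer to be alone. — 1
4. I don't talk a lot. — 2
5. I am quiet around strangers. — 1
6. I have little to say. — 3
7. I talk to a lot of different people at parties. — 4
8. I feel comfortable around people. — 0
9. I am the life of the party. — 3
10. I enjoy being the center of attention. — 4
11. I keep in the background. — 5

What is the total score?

31

Items 3, 4, 5, 6, 11 describe the absence/opposite of extraversion → reverse-score.
on a 0–5 scale, reversed = 5 − raw.
  item 1: 5
  item 2: 2
  item 3: 5 − 1 = 4
  item 4: 5 − 2 = 3
  item 5: 5 − 1 = 4
  item 6: 5 − 3 = 2
  item 7: 4
  item 8: 0
  item 9: 3
  item 10: 4
  item 11: 5 − 5 = 0
Total = 5 + 2 + 4 + 3 + 4 + 2 + 4 + 0 + 3 + 4 + 0 = 31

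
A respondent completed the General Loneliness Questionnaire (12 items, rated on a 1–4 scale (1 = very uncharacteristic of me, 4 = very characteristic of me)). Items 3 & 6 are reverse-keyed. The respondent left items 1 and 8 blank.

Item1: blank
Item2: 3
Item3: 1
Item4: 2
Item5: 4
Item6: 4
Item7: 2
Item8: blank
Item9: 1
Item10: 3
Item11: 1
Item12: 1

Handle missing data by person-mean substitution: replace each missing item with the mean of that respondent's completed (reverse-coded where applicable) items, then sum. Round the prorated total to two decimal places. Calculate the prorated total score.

Reverse-coded (on a 1–4 scale, reversed = 5 − raw):
  item 3: 5 − 1 = 4
  item 6: 5 − 4 = 1
Completed scored items (10 of 12): 3, 4, 2, 4, 1, 2, 1, 3, 1, 1; sum = 22.
Person mean = 22 / 10 ≈ 2.2000
Prorated total = (22 / 10) × 12 = 26.40 (to 2 dp)

26.40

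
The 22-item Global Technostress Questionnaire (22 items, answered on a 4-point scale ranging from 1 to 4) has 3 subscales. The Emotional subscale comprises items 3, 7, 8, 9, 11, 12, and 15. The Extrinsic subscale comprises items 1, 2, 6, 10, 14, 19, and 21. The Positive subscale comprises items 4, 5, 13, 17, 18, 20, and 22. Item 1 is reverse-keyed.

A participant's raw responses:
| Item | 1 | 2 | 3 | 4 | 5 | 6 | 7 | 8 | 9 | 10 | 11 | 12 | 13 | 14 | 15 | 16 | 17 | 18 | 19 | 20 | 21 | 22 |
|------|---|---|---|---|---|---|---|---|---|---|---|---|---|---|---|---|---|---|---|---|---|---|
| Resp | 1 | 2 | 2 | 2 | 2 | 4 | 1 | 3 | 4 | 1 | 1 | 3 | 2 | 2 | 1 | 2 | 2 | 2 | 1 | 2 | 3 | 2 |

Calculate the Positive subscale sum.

Positive items: 4, 5, 13, 17, 18, 20, 22.
  item 4: 2
  item 5: 2
  item 13: 2
  item 17: 2
  item 18: 2
  item 20: 2
  item 22: 2
Sum = 2 + 2 + 2 + 2 + 2 + 2 + 2 = 14

14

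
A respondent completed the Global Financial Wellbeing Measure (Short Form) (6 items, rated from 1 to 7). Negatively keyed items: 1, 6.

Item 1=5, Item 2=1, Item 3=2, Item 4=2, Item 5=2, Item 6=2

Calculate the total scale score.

16

Negatively keyed items use 8 − raw:
  item 1: 8 − 5 = 3
  item 6: 8 − 2 = 6
Scored items: 3, 1, 2, 2, 2, 6
Total = 3 + 1 + 2 + 2 + 2 + 6 = 16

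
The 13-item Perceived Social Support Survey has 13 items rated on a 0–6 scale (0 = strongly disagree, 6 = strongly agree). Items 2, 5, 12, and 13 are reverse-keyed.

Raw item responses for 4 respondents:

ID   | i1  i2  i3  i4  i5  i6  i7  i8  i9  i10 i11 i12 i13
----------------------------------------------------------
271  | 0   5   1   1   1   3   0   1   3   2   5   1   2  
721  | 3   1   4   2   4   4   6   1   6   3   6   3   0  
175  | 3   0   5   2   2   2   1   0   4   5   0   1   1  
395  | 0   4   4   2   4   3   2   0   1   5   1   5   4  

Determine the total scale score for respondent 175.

42

Respondent 175 raw: 3, 0, 5, 2, 2, 2, 1, 0, 4, 5, 0, 1, 1.
Reverse-coded (reverse-coded value = 6 − response):
  item 1: 3
  item 2: 6 − 0 = 6
  item 3: 5
  item 4: 2
  item 5: 6 − 2 = 4
  item 6: 2
  item 7: 1
  item 8: 0
  item 9: 4
  item 10: 5
  item 11: 0
  item 12: 6 − 1 = 5
  item 13: 6 − 1 = 5
Sum = 3 + 6 + 5 + 2 + 4 + 2 + 1 + 0 + 4 + 5 + 0 + 5 + 5 = 42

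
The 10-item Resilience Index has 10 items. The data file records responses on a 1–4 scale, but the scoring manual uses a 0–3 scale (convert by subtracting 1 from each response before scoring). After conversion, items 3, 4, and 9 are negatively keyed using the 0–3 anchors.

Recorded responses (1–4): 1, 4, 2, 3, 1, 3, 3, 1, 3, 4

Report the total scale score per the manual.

14

Convert to 0–3: 0, 3, 1, 2, 0, 2, 2, 0, 2, 3
Reverse-coded (reverse-coded value = 3 − response):
  item 3: 3 − 1 = 2
  item 4: 3 − 2 = 1
  item 9: 3 − 2 = 1
Scored: 0, 3, 2, 1, 0, 2, 2, 0, 1, 3
Total = 14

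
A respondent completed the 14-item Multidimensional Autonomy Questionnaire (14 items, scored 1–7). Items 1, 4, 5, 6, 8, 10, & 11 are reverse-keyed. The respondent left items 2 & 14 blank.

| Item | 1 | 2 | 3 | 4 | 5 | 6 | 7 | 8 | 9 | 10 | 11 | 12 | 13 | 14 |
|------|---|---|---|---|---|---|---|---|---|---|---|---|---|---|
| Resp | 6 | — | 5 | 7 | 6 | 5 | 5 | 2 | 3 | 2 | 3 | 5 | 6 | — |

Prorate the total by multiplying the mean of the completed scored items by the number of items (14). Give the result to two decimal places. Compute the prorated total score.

Reverse-coded (reverse-coded value = 8 − response):
  item 1: 8 − 6 = 2
  item 4: 8 − 7 = 1
  item 5: 8 − 6 = 2
  item 6: 8 − 5 = 3
  item 8: 8 − 2 = 6
  item 10: 8 − 2 = 6
  item 11: 8 − 3 = 5
Completed scored items (12 of 14): 2, 5, 1, 2, 3, 5, 6, 3, 6, 5, 5, 6; sum = 49.
Person mean = 49 / 12 ≈ 4.0833
Prorated total = (49 / 12) × 14 = 57.17 (to 2 dp)

57.17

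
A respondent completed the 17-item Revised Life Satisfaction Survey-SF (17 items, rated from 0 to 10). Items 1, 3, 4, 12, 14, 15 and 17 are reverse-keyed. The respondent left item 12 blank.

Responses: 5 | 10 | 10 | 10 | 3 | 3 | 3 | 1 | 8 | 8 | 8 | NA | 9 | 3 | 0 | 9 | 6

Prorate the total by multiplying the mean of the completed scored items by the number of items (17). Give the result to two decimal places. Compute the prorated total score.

93.50

Reverse-coded (reverse-coded value = 10 − response):
  item 1: 10 − 5 = 5
  item 3: 10 − 10 = 0
  item 4: 10 − 10 = 0
  item 14: 10 − 3 = 7
  item 15: 10 − 0 = 10
  item 17: 10 − 6 = 4
Completed scored items (16 of 17): 5, 10, 0, 0, 3, 3, 3, 1, 8, 8, 8, 9, 7, 10, 9, 4; sum = 88.
Person mean = 88 / 16 ≈ 5.5000
Prorated total = (88 / 16) × 17 = 93.50 (to 2 dp)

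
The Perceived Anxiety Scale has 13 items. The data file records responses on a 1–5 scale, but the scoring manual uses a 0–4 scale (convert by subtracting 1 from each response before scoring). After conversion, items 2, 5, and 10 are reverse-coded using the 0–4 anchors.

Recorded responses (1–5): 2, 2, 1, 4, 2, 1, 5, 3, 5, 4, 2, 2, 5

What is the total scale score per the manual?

27

Convert to 0–4: 1, 1, 0, 3, 1, 0, 4, 2, 4, 3, 1, 1, 4
Reverse-coded (on a 0–4 scale, reversed = 4 − raw):
  item 2: 4 − 1 = 3
  item 5: 4 − 1 = 3
  item 10: 4 − 3 = 1
Scored: 1, 3, 0, 3, 3, 0, 4, 2, 4, 1, 1, 1, 4
Total = 27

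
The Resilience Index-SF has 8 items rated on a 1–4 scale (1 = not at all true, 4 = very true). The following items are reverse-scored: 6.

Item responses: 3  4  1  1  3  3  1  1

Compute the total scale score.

16

Raw sum = 17. Reverse-scored items: 6; their raw sum = 3.
Each reversal replaces raw with 5 − raw, changing the total by 5 − 2·raw per item.
Total = 17 + 1·5 − 2·3 = 17 + 5 − 6 = 16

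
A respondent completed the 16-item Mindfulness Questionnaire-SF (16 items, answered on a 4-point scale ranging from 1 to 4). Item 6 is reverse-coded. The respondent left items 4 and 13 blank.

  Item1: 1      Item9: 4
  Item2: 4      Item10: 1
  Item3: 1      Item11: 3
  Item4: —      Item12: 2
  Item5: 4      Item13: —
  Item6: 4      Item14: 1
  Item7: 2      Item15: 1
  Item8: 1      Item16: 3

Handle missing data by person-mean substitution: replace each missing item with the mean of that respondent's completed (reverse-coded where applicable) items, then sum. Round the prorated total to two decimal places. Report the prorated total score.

Reverse-coded (reversed = (1+4) − raw = 5 − raw):
  item 6: 5 − 4 = 1
Completed scored items (14 of 16): 1, 4, 1, 4, 1, 2, 1, 4, 1, 3, 2, 1, 1, 3; sum = 29.
Person mean = 29 / 14 ≈ 2.0714
Prorated total = (29 / 14) × 16 = 33.14 (to 2 dp)

33.14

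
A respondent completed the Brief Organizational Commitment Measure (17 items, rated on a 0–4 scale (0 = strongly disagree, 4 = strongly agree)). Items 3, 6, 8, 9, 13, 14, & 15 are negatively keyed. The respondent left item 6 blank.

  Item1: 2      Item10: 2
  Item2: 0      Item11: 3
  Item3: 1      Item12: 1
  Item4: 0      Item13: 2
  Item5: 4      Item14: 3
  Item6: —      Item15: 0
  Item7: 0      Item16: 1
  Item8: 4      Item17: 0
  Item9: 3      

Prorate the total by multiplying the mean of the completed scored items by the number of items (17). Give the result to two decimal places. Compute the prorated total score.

Reverse-coded (reversed = (0+4) − raw = 4 − raw):
  item 3: 4 − 1 = 3
  item 8: 4 − 4 = 0
  item 9: 4 − 3 = 1
  item 13: 4 − 2 = 2
  item 14: 4 − 3 = 1
  item 15: 4 − 0 = 4
Completed scored items (16 of 17): 2, 0, 3, 0, 4, 0, 0, 1, 2, 3, 1, 2, 1, 4, 1, 0; sum = 24.
Person mean = 24 / 16 ≈ 1.5000
Prorated total = (24 / 16) × 17 = 25.50 (to 2 dp)

25.50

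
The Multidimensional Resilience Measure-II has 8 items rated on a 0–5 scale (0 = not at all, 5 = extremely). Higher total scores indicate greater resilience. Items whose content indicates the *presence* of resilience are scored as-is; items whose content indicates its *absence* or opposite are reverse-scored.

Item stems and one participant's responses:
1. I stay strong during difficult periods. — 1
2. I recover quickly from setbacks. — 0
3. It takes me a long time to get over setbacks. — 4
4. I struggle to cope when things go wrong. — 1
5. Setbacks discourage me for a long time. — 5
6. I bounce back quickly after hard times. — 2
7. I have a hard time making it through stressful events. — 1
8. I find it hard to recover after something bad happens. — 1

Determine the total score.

Items 3, 4, 5, 7, 8 describe the absence/opposite of resilience → reverse-score.
on a 0–5 scale, reversed = 5 − raw.
  item 1: 1
  item 2: 0
  item 3: 5 − 4 = 1
  item 4: 5 − 1 = 4
  item 5: 5 − 5 = 0
  item 6: 2
  item 7: 5 − 1 = 4
  item 8: 5 − 1 = 4
Total = 1 + 0 + 1 + 4 + 0 + 2 + 4 + 4 = 16

16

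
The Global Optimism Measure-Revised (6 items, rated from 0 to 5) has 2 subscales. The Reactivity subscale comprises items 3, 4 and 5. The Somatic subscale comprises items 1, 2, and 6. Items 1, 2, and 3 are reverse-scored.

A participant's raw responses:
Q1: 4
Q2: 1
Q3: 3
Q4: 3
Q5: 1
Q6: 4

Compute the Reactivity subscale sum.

Reactivity items: 3, 4, 5.
Of these, item 3 is reverse-scored; on a 0–5 scale, reversed = 5 − raw.
  item 3: 5 − 3 = 2
  item 4: 3
  item 5: 1
Sum = 2 + 3 + 1 = 6

6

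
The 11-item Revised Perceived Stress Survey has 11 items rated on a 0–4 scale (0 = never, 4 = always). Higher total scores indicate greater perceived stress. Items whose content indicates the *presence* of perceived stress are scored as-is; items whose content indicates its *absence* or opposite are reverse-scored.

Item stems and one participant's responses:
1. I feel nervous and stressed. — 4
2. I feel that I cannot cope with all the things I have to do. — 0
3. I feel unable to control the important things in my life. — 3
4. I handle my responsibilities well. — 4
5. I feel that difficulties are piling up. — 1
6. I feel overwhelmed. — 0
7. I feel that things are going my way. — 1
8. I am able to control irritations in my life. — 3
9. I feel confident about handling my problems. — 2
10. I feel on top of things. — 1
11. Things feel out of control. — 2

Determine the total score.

19

Items 4, 7, 8, 9, 10 describe the absence/opposite of perceived stress → reverse-score.
on a 0–4 scale, reversed = 4 − raw.
  item 1: 4
  item 2: 0
  item 3: 3
  item 4: 4 − 4 = 0
  item 5: 1
  item 6: 0
  item 7: 4 − 1 = 3
  item 8: 4 − 3 = 1
  item 9: 4 − 2 = 2
  item 10: 4 − 1 = 3
  item 11: 2
Total = 4 + 0 + 3 + 0 + 1 + 0 + 3 + 1 + 2 + 3 + 2 = 19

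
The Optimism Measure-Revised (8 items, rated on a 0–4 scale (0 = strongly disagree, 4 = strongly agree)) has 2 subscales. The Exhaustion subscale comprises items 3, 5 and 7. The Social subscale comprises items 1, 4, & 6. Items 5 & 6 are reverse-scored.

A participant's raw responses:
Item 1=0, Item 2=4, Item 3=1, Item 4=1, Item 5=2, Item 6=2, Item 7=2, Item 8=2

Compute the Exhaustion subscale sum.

Exhaustion items: 3, 5, 7.
Of these, item 5 is reverse-scored; reverse-coded value = 4 − response.
  item 3: 1
  item 5: 4 − 2 = 2
  item 7: 2
Sum = 1 + 2 + 2 = 5

5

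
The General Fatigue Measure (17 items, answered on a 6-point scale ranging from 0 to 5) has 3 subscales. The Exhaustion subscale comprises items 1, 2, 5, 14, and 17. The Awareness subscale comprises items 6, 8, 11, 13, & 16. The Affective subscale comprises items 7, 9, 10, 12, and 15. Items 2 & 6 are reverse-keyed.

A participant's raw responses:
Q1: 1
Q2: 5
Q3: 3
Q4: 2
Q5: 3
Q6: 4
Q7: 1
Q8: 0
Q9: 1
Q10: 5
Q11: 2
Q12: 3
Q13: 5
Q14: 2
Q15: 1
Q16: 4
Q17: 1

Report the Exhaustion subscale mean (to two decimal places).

Exhaustion items: 1, 2, 5, 14, 17.
Of these, item 2 is reverse-keyed; on a 0–5 scale, reversed = 5 − raw.
  item 1: 1
  item 2: 5 − 5 = 0
  item 5: 3
  item 14: 2
  item 17: 1
Sum = 1 + 0 + 3 + 2 + 1 = 7
Mean = 7 / 5 = 1.40

1.40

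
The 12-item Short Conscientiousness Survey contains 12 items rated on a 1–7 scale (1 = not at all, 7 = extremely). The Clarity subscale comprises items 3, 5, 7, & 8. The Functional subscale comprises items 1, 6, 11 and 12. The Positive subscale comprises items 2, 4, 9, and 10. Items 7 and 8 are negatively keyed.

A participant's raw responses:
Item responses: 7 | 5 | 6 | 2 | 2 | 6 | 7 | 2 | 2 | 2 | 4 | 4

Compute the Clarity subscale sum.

15

Clarity items: 3, 5, 7, 8.
Of these, items 7 & 8 are negatively keyed; reversed = (1+7) − raw = 8 − raw.
  item 3: 6
  item 5: 2
  item 7: 8 − 7 = 1
  item 8: 8 − 2 = 6
Sum = 6 + 2 + 1 + 6 = 15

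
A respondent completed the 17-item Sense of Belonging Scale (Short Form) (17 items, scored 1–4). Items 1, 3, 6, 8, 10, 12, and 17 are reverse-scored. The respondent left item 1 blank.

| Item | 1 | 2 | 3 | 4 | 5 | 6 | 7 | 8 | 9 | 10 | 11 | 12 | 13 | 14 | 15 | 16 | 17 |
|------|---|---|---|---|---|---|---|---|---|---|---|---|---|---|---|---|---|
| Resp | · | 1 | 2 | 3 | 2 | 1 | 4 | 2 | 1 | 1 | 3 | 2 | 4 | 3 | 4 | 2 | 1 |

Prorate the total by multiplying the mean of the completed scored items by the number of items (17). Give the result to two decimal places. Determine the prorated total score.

Reverse-coded (on a 1–4 scale, reversed = 5 − raw):
  item 3: 5 − 2 = 3
  item 6: 5 − 1 = 4
  item 8: 5 − 2 = 3
  item 10: 5 − 1 = 4
  item 12: 5 − 2 = 3
  item 17: 5 − 1 = 4
Completed scored items (16 of 17): 1, 3, 3, 2, 4, 4, 3, 1, 4, 3, 3, 4, 3, 4, 2, 4; sum = 48.
Person mean = 48 / 16 ≈ 3.0000
Prorated total = (48 / 16) × 17 = 51.00 (to 2 dp)

51.00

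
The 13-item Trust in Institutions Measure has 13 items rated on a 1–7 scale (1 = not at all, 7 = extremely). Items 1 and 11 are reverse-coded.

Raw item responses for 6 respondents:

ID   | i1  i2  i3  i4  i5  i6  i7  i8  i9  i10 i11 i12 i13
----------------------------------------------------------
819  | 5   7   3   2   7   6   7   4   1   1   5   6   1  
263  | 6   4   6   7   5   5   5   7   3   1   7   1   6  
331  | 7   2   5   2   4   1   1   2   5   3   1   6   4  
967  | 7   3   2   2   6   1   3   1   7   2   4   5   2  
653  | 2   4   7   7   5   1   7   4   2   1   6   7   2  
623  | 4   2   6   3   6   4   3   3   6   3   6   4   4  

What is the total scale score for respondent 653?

Respondent 653 raw: 2, 4, 7, 7, 5, 1, 7, 4, 2, 1, 6, 7, 2.
Reverse-coded (reverse-coded value = 8 − response):
  item 1: 8 − 2 = 6
  item 2: 4
  item 3: 7
  item 4: 7
  item 5: 5
  item 6: 1
  item 7: 7
  item 8: 4
  item 9: 2
  item 10: 1
  item 11: 8 − 6 = 2
  item 12: 7
  item 13: 2
Sum = 6 + 4 + 7 + 7 + 5 + 1 + 7 + 4 + 2 + 1 + 2 + 7 + 2 = 55

55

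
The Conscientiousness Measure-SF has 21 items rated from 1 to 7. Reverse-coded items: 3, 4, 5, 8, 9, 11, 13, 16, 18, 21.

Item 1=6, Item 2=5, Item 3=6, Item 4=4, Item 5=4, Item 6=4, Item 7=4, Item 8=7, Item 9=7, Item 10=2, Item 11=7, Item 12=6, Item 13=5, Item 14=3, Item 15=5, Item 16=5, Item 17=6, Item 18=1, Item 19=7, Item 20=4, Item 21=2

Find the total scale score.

Reverse-coded items (reverse-coded value = 8 − response):
  item 3: 8 − 6 = 2
  item 4: 8 − 4 = 4
  item 5: 8 − 4 = 4
  item 8: 8 − 7 = 1
  item 9: 8 − 7 = 1
  item 11: 8 − 7 = 1
  item 13: 8 − 5 = 3
  item 16: 8 − 5 = 3
  item 18: 8 − 1 = 7
  item 21: 8 − 2 = 6
Scored responses: 6, 5, 2, 4, 4, 4, 4, 1, 1, 2, 1, 6, 3, 3, 5, 3, 6, 7, 7, 4, 6
Total = 6 + 5 + 2 + 4 + 4 + 4 + 4 + 1 + 1 + 2 + 1 + 6 + 3 + 3 + 5 + 3 + 6 + 7 + 7 + 4 + 6 = 84

84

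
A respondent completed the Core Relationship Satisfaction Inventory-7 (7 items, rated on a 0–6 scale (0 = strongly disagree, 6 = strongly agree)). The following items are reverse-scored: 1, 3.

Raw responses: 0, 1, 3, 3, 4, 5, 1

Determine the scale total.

23

Raw sum = 17. Reverse-scored items: 1, 3; their raw sum = 3.
Each reversal replaces raw with 6 − raw, changing the total by 6 − 2·raw per item.
Total = 17 + 2·6 − 2·3 = 17 + 12 − 6 = 23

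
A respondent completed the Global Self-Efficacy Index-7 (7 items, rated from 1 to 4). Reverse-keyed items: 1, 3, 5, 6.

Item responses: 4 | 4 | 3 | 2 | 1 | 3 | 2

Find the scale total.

Apply reverse scoring (reversed = (1+4) − raw = 5 − raw):
  item 1: 5 − 4 = 1
  item 3: 5 − 3 = 2
  item 5: 5 − 1 = 4
  item 6: 5 − 3 = 2
Scored items: 1, 4, 2, 2, 4, 2, 2
Total = 1 + 4 + 2 + 2 + 4 + 2 + 2 = 17

17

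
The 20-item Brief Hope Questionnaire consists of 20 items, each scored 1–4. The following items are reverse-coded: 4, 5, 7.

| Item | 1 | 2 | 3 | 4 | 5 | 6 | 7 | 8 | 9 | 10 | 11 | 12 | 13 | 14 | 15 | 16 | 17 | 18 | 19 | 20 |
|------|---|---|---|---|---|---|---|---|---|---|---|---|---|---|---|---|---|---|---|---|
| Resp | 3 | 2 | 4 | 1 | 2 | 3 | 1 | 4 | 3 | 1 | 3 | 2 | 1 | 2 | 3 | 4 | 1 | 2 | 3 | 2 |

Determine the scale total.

Apply reverse scoring (reversed = (1+4) − raw = 5 − raw):
  item 4: 5 − 1 = 4
  item 5: 5 − 2 = 3
  item 7: 5 − 1 = 4
After reverse-coding: 3, 2, 4, 4, 3, 3, 4, 4, 3, 1, 3, 2, 1, 2, 3, 4, 1, 2, 3, 2
Total = 3 + 2 + 4 + 4 + 3 + 3 + 4 + 4 + 3 + 1 + 3 + 2 + 1 + 2 + 3 + 4 + 1 + 2 + 3 + 2 = 54

54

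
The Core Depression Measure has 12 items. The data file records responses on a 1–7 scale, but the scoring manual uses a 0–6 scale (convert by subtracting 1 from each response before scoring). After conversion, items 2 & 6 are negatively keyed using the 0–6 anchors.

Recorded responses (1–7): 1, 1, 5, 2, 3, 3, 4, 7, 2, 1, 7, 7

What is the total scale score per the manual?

Convert to 0–6: 0, 0, 4, 1, 2, 2, 3, 6, 1, 0, 6, 6
Reverse-coded (reversed = (0+6) − raw = 6 − raw):
  item 2: 6 − 0 = 6
  item 6: 6 − 2 = 4
Scored: 0, 6, 4, 1, 2, 4, 3, 6, 1, 0, 6, 6
Total = 39

39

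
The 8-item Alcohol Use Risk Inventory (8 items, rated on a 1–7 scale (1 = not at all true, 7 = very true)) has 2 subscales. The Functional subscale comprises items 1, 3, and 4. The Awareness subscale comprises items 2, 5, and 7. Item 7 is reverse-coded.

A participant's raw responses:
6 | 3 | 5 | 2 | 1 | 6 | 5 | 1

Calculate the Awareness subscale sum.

Awareness items: 2, 5, 7.
Of these, item 7 is reverse-coded; on a 1–7 scale, reversed = 8 − raw.
  item 2: 3
  item 5: 1
  item 7: 8 − 5 = 3
Sum = 3 + 1 + 3 = 7

7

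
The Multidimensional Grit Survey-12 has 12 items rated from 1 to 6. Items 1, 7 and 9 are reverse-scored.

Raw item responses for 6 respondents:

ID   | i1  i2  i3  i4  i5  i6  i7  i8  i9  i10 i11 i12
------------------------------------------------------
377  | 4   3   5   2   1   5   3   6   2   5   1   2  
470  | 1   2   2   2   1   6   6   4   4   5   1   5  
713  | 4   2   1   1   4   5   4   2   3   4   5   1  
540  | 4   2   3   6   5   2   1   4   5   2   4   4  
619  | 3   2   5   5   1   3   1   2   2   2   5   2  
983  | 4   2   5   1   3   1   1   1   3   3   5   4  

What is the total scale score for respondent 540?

43

Respondent 540 raw: 4, 2, 3, 6, 5, 2, 1, 4, 5, 2, 4, 4.
Reverse-coded (reverse-coded value = 7 − response):
  item 1: 7 − 4 = 3
  item 2: 2
  item 3: 3
  item 4: 6
  item 5: 5
  item 6: 2
  item 7: 7 − 1 = 6
  item 8: 4
  item 9: 7 − 5 = 2
  item 10: 2
  item 11: 4
  item 12: 4
Sum = 3 + 2 + 3 + 6 + 5 + 2 + 6 + 4 + 2 + 2 + 4 + 4 = 43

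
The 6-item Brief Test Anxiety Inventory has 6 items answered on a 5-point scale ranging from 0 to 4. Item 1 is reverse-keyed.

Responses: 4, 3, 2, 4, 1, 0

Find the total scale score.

10

Raw sum = 14. Reverse-keyed items: 1; their raw sum = 4.
Each reversal replaces raw with 4 − raw, changing the total by 4 − 2·raw per item.
Total = 14 + 1·4 − 2·4 = 14 + 4 − 8 = 10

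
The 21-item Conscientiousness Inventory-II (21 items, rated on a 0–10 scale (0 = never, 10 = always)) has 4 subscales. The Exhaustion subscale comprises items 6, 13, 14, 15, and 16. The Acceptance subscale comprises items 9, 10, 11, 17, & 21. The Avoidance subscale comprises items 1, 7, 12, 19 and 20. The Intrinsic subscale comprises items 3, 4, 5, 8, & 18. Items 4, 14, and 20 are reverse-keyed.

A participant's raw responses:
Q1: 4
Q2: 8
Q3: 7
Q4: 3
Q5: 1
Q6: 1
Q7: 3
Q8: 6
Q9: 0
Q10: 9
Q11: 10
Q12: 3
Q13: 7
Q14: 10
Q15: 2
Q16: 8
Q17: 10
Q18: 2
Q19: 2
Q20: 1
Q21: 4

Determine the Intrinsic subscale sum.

Intrinsic items: 3, 4, 5, 8, 18.
Of these, item 4 is reverse-keyed; on a 0–10 scale, reversed = 10 − raw.
  item 3: 7
  item 4: 10 − 3 = 7
  item 5: 1
  item 8: 6
  item 18: 2
Sum = 7 + 7 + 1 + 6 + 2 = 23

23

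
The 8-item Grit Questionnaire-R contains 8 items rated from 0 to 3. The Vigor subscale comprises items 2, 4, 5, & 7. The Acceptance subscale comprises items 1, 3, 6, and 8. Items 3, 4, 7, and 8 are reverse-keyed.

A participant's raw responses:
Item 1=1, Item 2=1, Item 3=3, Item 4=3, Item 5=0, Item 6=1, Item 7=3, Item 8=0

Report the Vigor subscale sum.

1

Vigor items: 2, 4, 5, 7.
Of these, items 4 & 7 are reverse-keyed; reversed = (0+3) − raw = 3 − raw.
  item 2: 1
  item 4: 3 − 3 = 0
  item 5: 0
  item 7: 3 − 3 = 0
Sum = 1 + 0 + 0 + 0 = 1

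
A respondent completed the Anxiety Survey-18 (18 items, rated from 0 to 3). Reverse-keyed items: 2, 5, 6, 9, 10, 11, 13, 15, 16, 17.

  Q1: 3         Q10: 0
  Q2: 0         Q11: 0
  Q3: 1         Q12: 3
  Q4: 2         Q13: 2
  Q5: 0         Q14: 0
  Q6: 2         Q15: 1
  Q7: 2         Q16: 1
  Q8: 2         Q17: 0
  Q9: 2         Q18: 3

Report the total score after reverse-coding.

Raw sum = 24. Reverse-keyed items: 2, 5, 6, 9, 10, 11, 13, 15, 16, 17; their raw sum = 8.
Each reversal replaces raw with 3 − raw, changing the total by 3 − 2·raw per item.
Total = 24 + 10·3 − 2·8 = 24 + 30 − 16 = 38

38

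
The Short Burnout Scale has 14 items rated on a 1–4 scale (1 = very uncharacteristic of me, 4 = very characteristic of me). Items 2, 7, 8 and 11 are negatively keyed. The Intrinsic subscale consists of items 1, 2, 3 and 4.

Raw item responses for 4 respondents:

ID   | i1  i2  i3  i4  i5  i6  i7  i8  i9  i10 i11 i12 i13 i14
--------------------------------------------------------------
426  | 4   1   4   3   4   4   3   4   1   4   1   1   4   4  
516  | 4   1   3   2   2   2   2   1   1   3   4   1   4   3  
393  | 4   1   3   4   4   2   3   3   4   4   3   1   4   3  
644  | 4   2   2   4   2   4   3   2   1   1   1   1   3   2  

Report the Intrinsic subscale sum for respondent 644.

13

Respondent 644 raw: 4, 2, 2, 4, 2, 4, 3, 2, 1, 1, 1, 1, 3, 2.
Intrinsic items: 1, 2, 3, 4.
Reverse-coded (reversed = (1+4) − raw = 5 − raw):
  item 1: 4
  item 2: 5 − 2 = 3
  item 3: 2
  item 4: 4
Sum = 4 + 3 + 2 + 4 = 13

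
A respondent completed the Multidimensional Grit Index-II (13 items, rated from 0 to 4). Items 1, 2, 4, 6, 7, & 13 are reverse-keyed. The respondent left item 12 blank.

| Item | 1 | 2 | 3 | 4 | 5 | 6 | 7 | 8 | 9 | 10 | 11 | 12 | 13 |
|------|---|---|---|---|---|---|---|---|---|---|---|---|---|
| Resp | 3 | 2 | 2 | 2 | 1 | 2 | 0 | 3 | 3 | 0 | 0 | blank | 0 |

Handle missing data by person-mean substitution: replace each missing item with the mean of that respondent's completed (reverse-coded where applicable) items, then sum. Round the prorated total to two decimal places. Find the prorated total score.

Reverse-coded (on a 0–4 scale, reversed = 4 − raw):
  item 1: 4 − 3 = 1
  item 2: 4 − 2 = 2
  item 4: 4 − 2 = 2
  item 6: 4 − 2 = 2
  item 7: 4 − 0 = 4
  item 13: 4 − 0 = 4
Completed scored items (12 of 13): 1, 2, 2, 2, 1, 2, 4, 3, 3, 0, 0, 4; sum = 24.
Person mean = 24 / 12 ≈ 2.0000
Prorated total = (24 / 12) × 13 = 26.00 (to 2 dp)

26.00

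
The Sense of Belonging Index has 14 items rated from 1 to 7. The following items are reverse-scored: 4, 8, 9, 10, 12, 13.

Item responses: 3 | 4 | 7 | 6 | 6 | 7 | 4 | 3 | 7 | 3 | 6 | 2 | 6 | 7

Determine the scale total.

65

Reverse-coded items (reversed = (1+7) − raw = 8 − raw):
  item 4: 8 − 6 = 2
  item 8: 8 − 3 = 5
  item 9: 8 − 7 = 1
  item 10: 8 − 3 = 5
  item 12: 8 − 2 = 6
  item 13: 8 − 6 = 2
Scored responses: 3, 4, 7, 2, 6, 7, 4, 5, 1, 5, 6, 6, 2, 7
Total = 3 + 4 + 7 + 2 + 6 + 7 + 4 + 5 + 1 + 5 + 6 + 6 + 2 + 7 = 65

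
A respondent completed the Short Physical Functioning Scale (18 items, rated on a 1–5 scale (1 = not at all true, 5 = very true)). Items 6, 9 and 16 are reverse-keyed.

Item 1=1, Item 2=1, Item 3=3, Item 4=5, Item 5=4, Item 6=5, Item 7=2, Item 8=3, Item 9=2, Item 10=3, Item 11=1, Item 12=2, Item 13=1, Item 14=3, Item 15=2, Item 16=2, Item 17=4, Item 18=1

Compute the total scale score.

Apply reverse scoring (reversed = (1+5) − raw = 6 − raw):
  item 6: 6 − 5 = 1
  item 9: 6 − 2 = 4
  item 16: 6 − 2 = 4
After reverse-coding: 1, 1, 3, 5, 4, 1, 2, 3, 4, 3, 1, 2, 1, 3, 2, 4, 4, 1
Total = 1 + 1 + 3 + 5 + 4 + 1 + 2 + 3 + 4 + 3 + 1 + 2 + 1 + 3 + 2 + 4 + 4 + 1 = 45

45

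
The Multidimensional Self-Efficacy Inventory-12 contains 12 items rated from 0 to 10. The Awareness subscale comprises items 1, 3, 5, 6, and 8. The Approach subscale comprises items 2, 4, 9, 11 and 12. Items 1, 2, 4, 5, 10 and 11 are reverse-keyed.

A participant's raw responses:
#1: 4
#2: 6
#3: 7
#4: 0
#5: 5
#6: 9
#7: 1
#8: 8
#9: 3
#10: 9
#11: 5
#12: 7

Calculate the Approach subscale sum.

29

Approach items: 2, 4, 9, 11, 12.
Of these, items 2, 4 and 11 are reverse-keyed; reversed = (0+10) − raw = 10 − raw.
  item 2: 10 − 6 = 4
  item 4: 10 − 0 = 10
  item 9: 3
  item 11: 10 − 5 = 5
  item 12: 7
Sum = 4 + 10 + 3 + 5 + 7 = 29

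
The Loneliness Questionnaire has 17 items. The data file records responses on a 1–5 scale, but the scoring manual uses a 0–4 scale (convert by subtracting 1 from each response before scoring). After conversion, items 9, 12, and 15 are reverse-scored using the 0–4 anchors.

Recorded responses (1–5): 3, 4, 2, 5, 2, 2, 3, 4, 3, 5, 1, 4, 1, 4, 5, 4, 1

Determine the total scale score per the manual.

Convert to 0–4: 2, 3, 1, 4, 1, 1, 2, 3, 2, 4, 0, 3, 0, 3, 4, 3, 0
Reverse-coded (reverse-coded value = 4 − response):
  item 9: 4 − 2 = 2
  item 12: 4 − 3 = 1
  item 15: 4 − 4 = 0
Scored: 2, 3, 1, 4, 1, 1, 2, 3, 2, 4, 0, 1, 0, 3, 0, 3, 0
Total = 30

30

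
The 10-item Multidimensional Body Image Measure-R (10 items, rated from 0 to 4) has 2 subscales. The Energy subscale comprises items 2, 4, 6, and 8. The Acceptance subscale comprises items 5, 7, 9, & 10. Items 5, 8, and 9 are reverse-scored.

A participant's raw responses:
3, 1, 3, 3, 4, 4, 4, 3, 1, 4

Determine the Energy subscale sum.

9

Energy items: 2, 4, 6, 8.
Of these, item 8 is reverse-scored; on a 0–4 scale, reversed = 4 − raw.
  item 2: 1
  item 4: 3
  item 6: 4
  item 8: 4 − 3 = 1
Sum = 1 + 3 + 4 + 1 = 9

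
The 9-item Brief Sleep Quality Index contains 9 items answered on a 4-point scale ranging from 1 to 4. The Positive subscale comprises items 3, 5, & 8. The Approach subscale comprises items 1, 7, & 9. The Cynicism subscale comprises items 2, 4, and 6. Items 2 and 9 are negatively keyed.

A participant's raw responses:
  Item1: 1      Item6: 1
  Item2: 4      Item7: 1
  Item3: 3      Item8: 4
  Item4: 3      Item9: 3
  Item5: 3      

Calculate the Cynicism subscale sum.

5

Cynicism items: 2, 4, 6.
Of these, item 2 is negatively keyed; reverse-coded value = 5 − response.
  item 2: 5 − 4 = 1
  item 4: 3
  item 6: 1
Sum = 1 + 3 + 1 = 5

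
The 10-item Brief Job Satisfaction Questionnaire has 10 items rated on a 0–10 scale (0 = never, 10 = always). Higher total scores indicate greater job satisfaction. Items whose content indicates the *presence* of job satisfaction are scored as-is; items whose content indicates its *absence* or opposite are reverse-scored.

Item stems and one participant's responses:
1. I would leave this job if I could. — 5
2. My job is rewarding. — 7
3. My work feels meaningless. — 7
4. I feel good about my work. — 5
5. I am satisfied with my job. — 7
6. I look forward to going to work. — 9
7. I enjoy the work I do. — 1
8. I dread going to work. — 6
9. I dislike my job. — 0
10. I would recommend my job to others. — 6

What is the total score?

57

Items 1, 3, 8, 9 describe the absence/opposite of job satisfaction → reverse-score.
reverse-coded value = 10 − response.
  item 1: 10 − 5 = 5
  item 2: 7
  item 3: 10 − 7 = 3
  item 4: 5
  item 5: 7
  item 6: 9
  item 7: 1
  item 8: 10 − 6 = 4
  item 9: 10 − 0 = 10
  item 10: 6
Total = 5 + 7 + 3 + 5 + 7 + 9 + 1 + 4 + 10 + 6 = 57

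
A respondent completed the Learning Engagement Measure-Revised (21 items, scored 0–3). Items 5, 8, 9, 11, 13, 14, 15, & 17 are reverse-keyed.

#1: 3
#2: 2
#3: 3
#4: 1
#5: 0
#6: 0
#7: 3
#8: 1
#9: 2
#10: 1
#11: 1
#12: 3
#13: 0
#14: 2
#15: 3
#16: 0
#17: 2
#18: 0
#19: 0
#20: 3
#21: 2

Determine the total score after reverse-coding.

34

Apply reverse scoring (reversed = (0+3) − raw = 3 − raw):
  item 5: 3 − 0 = 3
  item 8: 3 − 1 = 2
  item 9: 3 − 2 = 1
  item 11: 3 − 1 = 2
  item 13: 3 − 0 = 3
  item 14: 3 − 2 = 1
  item 15: 3 − 3 = 0
  item 17: 3 − 2 = 1
Scored responses: 3, 2, 3, 1, 3, 0, 3, 2, 1, 1, 2, 3, 3, 1, 0, 0, 1, 0, 0, 3, 2
Total = 3 + 2 + 3 + 1 + 3 + 0 + 3 + 2 + 1 + 1 + 2 + 3 + 3 + 1 + 0 + 0 + 1 + 0 + 0 + 3 + 2 = 34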